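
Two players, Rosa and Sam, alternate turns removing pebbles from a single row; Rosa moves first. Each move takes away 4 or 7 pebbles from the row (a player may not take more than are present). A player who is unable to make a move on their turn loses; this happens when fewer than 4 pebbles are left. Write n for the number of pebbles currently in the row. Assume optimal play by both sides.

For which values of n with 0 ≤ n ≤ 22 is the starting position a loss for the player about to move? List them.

0, 1, 2, 3, 11, 12, 13, 14, 22

Compute win/loss labels from the base case upward. A position with no move is L. Any other position is W if it can reach an L in one move, else L.
n=0: no move → L
n=1: no move → L
n=2: no move → L
n=3: no move → L
n=4: W (go to 0, an L position)
n=5: W (go to 1, an L position)
n=6: W (go to 2, an L position)
n=7: W (go to 3, an L position)
n=8: W (go to 1, an L position)
n=9: W (go to 2, an L position)
n=10: W (go to 3, an L position)
n=11: L (options 7(W), 4(W) are all W)
n=12: L (options 8(W), 5(W) are all W)
n=13: L (options 9(W), 6(W) are all W)
n=14: L (options 10(W), 7(W) are all W)
n=15: W (go to 11, an L position)
n=16: W (go to 12, an L position)
n=17: W (go to 13, an L position)
n=18: W (go to 14, an L position)
n=19: W (go to 12, an L position)
n=20: W (go to 13, an L position)
n=21: W (go to 14, an L position)
n=22: L (options 18(W), 15(W) are all W)
The losing starting values of n are exactly the entries labelled L in this table (9 of them).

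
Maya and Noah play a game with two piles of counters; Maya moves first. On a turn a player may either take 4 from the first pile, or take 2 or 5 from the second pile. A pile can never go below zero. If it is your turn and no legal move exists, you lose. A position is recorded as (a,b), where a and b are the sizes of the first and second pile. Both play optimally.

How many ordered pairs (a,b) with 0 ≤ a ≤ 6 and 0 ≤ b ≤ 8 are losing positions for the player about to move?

29

Compute win/loss labels from the base case upward. A position with no move is L. Any other position is W if it can reach an L in one move, else L.
Every move lowers a or b (never raises either), so fill the grid row by row in increasing a, and left to right within a row: each cell's successors are then already labelled.
      b=0  b=1  b=2  b=3  b=4  b=5  b=6  b=7  b=8
a=0:    L    L    W    W    L    W    W    L    L
a=1:    L    L    W    W    L    W    W    L    L
a=2:    L    L    W    W    L    W    W    L    L
a=3:    L    L    W    W    L    W    W    L    L
a=4:    W    W    L    L    W    W    L    W    W
a=5:    W    W    L    L    W    W    L    W    W
a=6:    W    W    L    L    W    W    L    W    W
Cells with no legal move (terminal, hence L): (0,0), (0,1), (1,0), (1,1), (2,0), (2,1), (3,0), (3,1).
The remaining L cells, each justified by listing all of its moves:
(0,4): only reaches (0,2)(W), which is W → L
(0,7): only reaches (0,5)(W), (0,2)(W), all W → L
(0,8): only reaches (0,6)(W), (0,3)(W), all W → L
(1,4): only reaches (1,2)(W), which is W → L
(1,7): only reaches (1,5)(W), (1,2)(W), all W → L
(1,8): only reaches (1,6)(W), (1,3)(W), all W → L
(2,4): only reaches (2,2)(W), which is W → L
(2,7): only reaches (2,5)(W), (2,2)(W), all W → L
(2,8): only reaches (2,6)(W), (2,3)(W), all W → L
(3,4): only reaches (3,2)(W), which is W → L
(3,7): only reaches (3,5)(W), (3,2)(W), all W → L
(3,8): only reaches (3,6)(W), (3,3)(W), all W → L
(4,2): only reaches (0,2)(W), (4,0)(W), all W → L
(4,3): only reaches (0,3)(W), (4,1)(W), all W → L
(4,6): only reaches (0,6)(W), (4,4)(W), (4,1)(W), all W → L
(5,2): only reaches (1,2)(W), (5,0)(W), all W → L
(5,3): only reaches (1,3)(W), (5,1)(W), all W → L
(5,6): only reaches (1,6)(W), (5,4)(W), (5,1)(W), all W → L
(6,2): only reaches (2,2)(W), (6,0)(W), all W → L
(6,3): only reaches (2,3)(W), (6,1)(W), all W → L
(6,6): only reaches (2,6)(W), (6,4)(W), (6,1)(W), all W → L
Every other cell has at least one move into one of the L cells above, so it is W.
L cells per row: a=0: 5, a=1: 5, a=2: 5, a=3: 5, a=4: 3, a=5: 3, a=6: 3; total 29.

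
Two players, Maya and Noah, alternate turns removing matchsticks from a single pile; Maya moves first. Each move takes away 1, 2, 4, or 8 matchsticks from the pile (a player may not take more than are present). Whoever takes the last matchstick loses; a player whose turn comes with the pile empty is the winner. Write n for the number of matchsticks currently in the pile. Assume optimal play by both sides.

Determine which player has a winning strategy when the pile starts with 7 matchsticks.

Noah wins.

Compute win/loss labels from the base case upward. A position with no move is W. Any other position is W if it can reach an L in one move, else L.
n=0: no move; the opponent has just taken the last matchstick and therefore loses → W
n=1: L (sole option 0(W) is W)
n=2: W (go to 1, an L position)
n=3: W (go to 1, an L position)
n=4: L (options 3(W), 2(W), 0(W) are all W)
n=5: W (go to 4, an L position)
n=6: W (go to 4, an L position)
n=7: L (options 6(W), 5(W), 3(W) are all W)
The starting position 7 is L: whatever Maya does, the opponent receives a W position.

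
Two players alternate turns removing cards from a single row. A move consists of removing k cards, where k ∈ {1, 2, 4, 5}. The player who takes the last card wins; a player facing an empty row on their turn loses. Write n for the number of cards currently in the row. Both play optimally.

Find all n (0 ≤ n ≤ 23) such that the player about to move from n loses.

0, 3, 6, 9, 12, 15, 18, 21

Label each position W (a win for the player to move) or L (a loss). A position with no legal move is L; any other position is W exactly when some move reaches an L, and L when every move reaches a W.
n=0: no move → L
n=1: reaches L-position 0 → W
n=2: reaches L-position 0 → W
n=3: only reaches 2(W), 1(W), all W → L
n=4: reaches L-position 3 → W
n=5: reaches L-position 3 → W
n=6: only reaches 5(W), 4(W), 2(W), 1(W), all W → L
n=7: reaches L-position 6 → W
n=8: reaches L-position 6 → W
n=9: only reaches 8(W), 7(W), 5(W), 4(W), all W → L
n=10: reaches L-position 9 → W
n=11: reaches L-position 9 → W
n=12: only reaches 11(W), 10(W), 8(W), 7(W), all W → L
n=13: reaches L-position 12 → W
n=14: reaches L-position 12 → W
n=15: only reaches 14(W), 13(W), 11(W), 10(W), all W → L
n=16: reaches L-position 15 → W
n=17: reaches L-position 15 → W
n=18: only reaches 17(W), 16(W), 14(W), 13(W), all W → L
n=19: reaches L-position 18 → W
n=20: reaches L-position 18 → W
n=21: only reaches 20(W), 19(W), 17(W), 16(W), all W → L
n=22: reaches L-position 21 → W
n=23: reaches L-position 21 → W
The losing starting values of n are exactly the entries labelled L in this table (8 of them).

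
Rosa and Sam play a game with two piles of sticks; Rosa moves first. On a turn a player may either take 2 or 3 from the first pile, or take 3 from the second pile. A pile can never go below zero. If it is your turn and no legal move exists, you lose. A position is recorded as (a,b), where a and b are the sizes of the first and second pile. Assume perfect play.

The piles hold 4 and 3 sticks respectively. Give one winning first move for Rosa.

Build the W/L table. Terminal = L. A non-terminal position is W if it has a move to some L; otherwise it is L.
No move ever increases a pile, so every position that can arise here has a ≤ 4 and b ≤ 3; it is enough to label the cells with 0 ≤ a ≤ 4 and 0 ≤ b ≤ 3.
Every move lowers a or b (never raises either), so fill the grid row by row in increasing a, and left to right within a row: each cell's successors are then already labelled.
      b=0  b=1  b=2  b=3
a=0:    L    L    L    W
a=1:    L    L    L    W
a=2:    W    W    W    L
a=3:    W    W    W    L
a=4:    W    W    W    W
Cells with no legal move (terminal, hence L): (0,0), (0,1), (0,2), (1,0), (1,1), (1,2).
The remaining L cells, each justified by listing all of its moves:
(2,3): →(0,3)(W), (2,0)(W) — all W, so L
(3,3): →(1,3)(W), (0,3)(W), (3,0)(W) — all W, so L
Every other cell has at least one move into one of the L cells above, so it is W.
From (4,3), the L positions reachable in one move are: (2,3).

Move to (2,3).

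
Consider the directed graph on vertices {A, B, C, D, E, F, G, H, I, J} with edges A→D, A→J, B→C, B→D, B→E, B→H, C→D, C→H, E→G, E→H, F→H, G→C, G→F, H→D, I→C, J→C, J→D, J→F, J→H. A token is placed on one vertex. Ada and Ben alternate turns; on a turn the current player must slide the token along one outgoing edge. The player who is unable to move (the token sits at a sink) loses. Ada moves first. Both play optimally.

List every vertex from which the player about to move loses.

Work bottom-up. With no move the player to move loses. Otherwise the position is W if at least one move leads to an L position for the opponent, and L if every move leads to a W.
Every edge goes from a vertex to one that appears earlier in the order D, H, F, C, J, I, G, E, B, A, so processing vertices in that order labels each vertex after all of its successors.
D: no outgoing edge → L
H: →D(L), so W
F: →H(W) only, which is W, so L
C: →D(L), so W
J: →F(L), so W
I: →C(W) only, which is W, so L
G: →F(L), so W
E: →G(W), H(W) — all W, so L
B: →E(L), so W
A: →D(L), so W
The losing starting vertices are exactly the entries labelled L in this table (4 of them).

D, E, F, I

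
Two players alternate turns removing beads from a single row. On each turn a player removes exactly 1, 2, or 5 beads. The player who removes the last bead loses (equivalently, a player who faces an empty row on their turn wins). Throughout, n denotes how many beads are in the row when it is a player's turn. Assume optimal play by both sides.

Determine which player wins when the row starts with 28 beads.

Classify positions by backward induction: terminal positions (no move available) are W. From any other position, the mover wins iff some move reaches an L.
n=0: no move; the opponent has just taken the last bead and therefore loses → W
n=1: the only move is to 0(W), a W ⇒ L
n=2: can move to 1, which is L ⇒ W
n=3: can move to 1, which is L ⇒ W
n=4: moves to 3(W), 2(W); every one is W ⇒ L
n=5: can move to 4, which is L ⇒ W
n=6: can move to 4, which is L ⇒ W
n=7: moves to 6(W), 5(W), 2(W); every one is W ⇒ L
n=8: can move to 7, which is L ⇒ W
n=9: can move to 7, which is L ⇒ W
n=10: moves to 9(W), 8(W), 5(W); every one is W ⇒ L
n=11: can move to 10, which is L ⇒ W
n=12: can move to 10, which is L ⇒ W
n=13: moves to 12(W), 11(W), 8(W); every one is W ⇒ L
n=14: can move to 13, which is L ⇒ W
n=15: can move to 13, which is L ⇒ W
n=16: moves to 15(W), 14(W), 11(W); every one is W ⇒ L
n=17: can move to 16, which is L ⇒ W
n=18: can move to 16, which is L ⇒ W
n=19: moves to 18(W), 17(W), 14(W); every one is W ⇒ L
n=20: can move to 19, which is L ⇒ W
n=21: can move to 19, which is L ⇒ W
n=22: moves to 21(W), 20(W), 17(W); every one is W ⇒ L
n=23: can move to 22, which is L ⇒ W
n=24: can move to 22, which is L ⇒ W
n=25: moves to 24(W), 23(W), 20(W); every one is W ⇒ L
n=26: can move to 25, which is L ⇒ W
n=27: can move to 25, which is L ⇒ W
n=28: moves to 27(W), 26(W), 23(W); every one is W ⇒ L
Every move from 28 reaches a W position, so the mover loses.

The second player wins.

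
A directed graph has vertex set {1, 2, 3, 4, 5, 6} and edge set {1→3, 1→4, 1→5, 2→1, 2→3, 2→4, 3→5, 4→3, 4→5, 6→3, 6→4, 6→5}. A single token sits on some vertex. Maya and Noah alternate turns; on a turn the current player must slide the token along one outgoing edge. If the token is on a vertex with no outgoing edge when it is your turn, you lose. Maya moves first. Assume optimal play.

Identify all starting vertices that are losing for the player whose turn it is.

2, 5

Positions with no move are L. A position that does have a move is losing for the player to move precisely when every available move leads to a winning position for the opponent. Fill in the labels:
Every edge goes from a vertex to one that appears earlier in the order 5, 3, 4, 1, 6, 2, so processing vertices in that order labels each vertex after all of its successors.
5: no outgoing edge → L
3: reaches L-position 5 → W
4: reaches L-position 5 → W
1: reaches L-position 5 → W
6: reaches L-position 5 → W
2: only reaches 1(W), 4(W), 3(W), all W → L
Reading off the rows marked L gives the requested list; there are 2 such vertices.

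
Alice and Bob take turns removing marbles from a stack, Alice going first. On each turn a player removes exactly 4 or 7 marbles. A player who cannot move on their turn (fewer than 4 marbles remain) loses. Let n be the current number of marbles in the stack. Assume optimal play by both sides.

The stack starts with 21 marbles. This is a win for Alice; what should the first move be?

Compute win/loss labels from the base case upward. A position with no move is L. Any other position is W if it can reach an L in one move, else L.
n=0: no move → L
n=1: no move → L
n=2: no move → L
n=3: no move → L
n=4: reaches L-position 0 → W
n=5: reaches L-position 1 → W
n=6: reaches L-position 2 → W
n=7: reaches L-position 3 → W
n=8: reaches L-position 1 → W
n=9: reaches L-position 2 → W
n=10: reaches L-position 3 → W
n=11: only reaches 7(W), 4(W), all W → L
n=12: only reaches 8(W), 5(W), all W → L
n=13: only reaches 9(W), 6(W), all W → L
n=14: only reaches 10(W), 7(W), all W → L
n=15: reaches L-position 11 → W
n=16: reaches L-position 12 → W
n=17: reaches L-position 13 → W
n=18: reaches L-position 14 → W
n=19: reaches L-position 12 → W
n=20: reaches L-position 13 → W
n=21: reaches L-position 14 → W
From 21, the L positions reachable in one move are: 14.

Remove 7, leaving 14.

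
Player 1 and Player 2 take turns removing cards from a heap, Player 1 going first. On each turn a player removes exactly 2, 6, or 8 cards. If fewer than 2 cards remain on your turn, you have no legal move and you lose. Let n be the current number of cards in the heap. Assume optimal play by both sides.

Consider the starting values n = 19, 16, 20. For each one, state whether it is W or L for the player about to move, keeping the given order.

Use the standard recursion: the mover loses at a terminal position; elsewhere, the mover wins exactly when some move hands the opponent an L position.
n=0: no move → L
n=1: no move → L
n=2: can move to 0, which is L ⇒ W
n=3: can move to 1, which is L ⇒ W
n=4: the only move is to 2(W), a W ⇒ L
n=5: the only move is to 3(W), a W ⇒ L
n=6: can move to 4, which is L ⇒ W
n=7: can move to 5, which is L ⇒ W
n=8: can move to 0, which is L ⇒ W
n=9: can move to 1, which is L ⇒ W
n=10: can move to 4, which is L ⇒ W
n=11: can move to 5, which is L ⇒ W
n=12: can move to 4, which is L ⇒ W
n=13: can move to 5, which is L ⇒ W
n=14: moves to 12(W), 8(W), 6(W); every one is W ⇒ L
n=15: moves to 13(W), 9(W), 7(W); every one is W ⇒ L
n=16: can move to 14, which is L ⇒ W
n=17: can move to 15, which is L ⇒ W
n=18: moves to 16(W), 12(W), 10(W); every one is W ⇒ L
n=19: moves to 17(W), 13(W), 11(W); every one is W ⇒ L
n=20: can move to 18, which is L ⇒ W

19: L, 16: W, 20: W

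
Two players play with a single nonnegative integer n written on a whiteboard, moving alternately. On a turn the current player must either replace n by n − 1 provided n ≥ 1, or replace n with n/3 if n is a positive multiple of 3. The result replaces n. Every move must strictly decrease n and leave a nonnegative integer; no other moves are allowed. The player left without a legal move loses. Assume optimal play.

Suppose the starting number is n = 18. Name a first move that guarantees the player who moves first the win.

Compute win/loss labels from the base case upward. A position with no move is L. Any other position is W if it can reach an L in one move, else L.
n=0: no move → L
n=1: W (go to 0, an L position)
n=2: L (sole option 1(W) is W)
n=3: W (go to 2, an L position)
n=4: L (sole option 3(W) is W)
n=5: W (go to 4, an L position)
n=6: W (go to 2, an L position)
n=7: L (sole option 6(W) is W)
n=8: W (go to 7, an L position)
n=9: L (options 3(W), 8(W) are all W)
n=10: W (go to 9, an L position)
n=11: L (sole option 10(W) is W)
n=12: W (go to 4, an L position)
n=13: L (sole option 12(W) is W)
n=14: W (go to 13, an L position)
n=15: L (options 5(W), 14(W) are all W)
n=16: W (go to 15, an L position)
n=17: L (sole option 16(W) is W)
n=18: W (go to 17, an L position)
From 18, the L positions reachable in one move are: 17.

Move to 17.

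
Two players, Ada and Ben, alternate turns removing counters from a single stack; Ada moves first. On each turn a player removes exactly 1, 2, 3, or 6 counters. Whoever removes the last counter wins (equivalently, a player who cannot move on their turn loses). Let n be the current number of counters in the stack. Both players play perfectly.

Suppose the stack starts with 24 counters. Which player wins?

Classify positions by backward induction: terminal positions (no move available) are L. From any other position, the mover wins iff some move reaches an L.
n=0: no move → L
n=1: can move to 0, which is L ⇒ W
n=2: can move to 0, which is L ⇒ W
n=3: can move to 0, which is L ⇒ W
n=4: moves to 3(W), 2(W), 1(W); every one is W ⇒ L
n=5: can move to 4, which is L ⇒ W
n=6: can move to 4, which is L ⇒ W
n=7: can move to 4, which is L ⇒ W
n=8: moves to 7(W), 6(W), 5(W), 2(W); every one is W ⇒ L
n=9: can move to 8, which is L ⇒ W
n=10: can move to 8, which is L ⇒ W
n=11: can move to 8, which is L ⇒ W
n=12: moves to 11(W), 10(W), 9(W), 6(W); every one is W ⇒ L
n=13: can move to 12, which is L ⇒ W
n=14: can move to 12, which is L ⇒ W
n=15: can move to 12, which is L ⇒ W
n=16: moves to 15(W), 14(W), 13(W), 10(W); every one is W ⇒ L
n=17: can move to 16, which is L ⇒ W
n=18: can move to 16, which is L ⇒ W
n=19: can move to 16, which is L ⇒ W
n=20: moves to 19(W), 18(W), 17(W), 14(W); every one is W ⇒ L
n=21: can move to 20, which is L ⇒ W
n=22: can move to 20, which is L ⇒ W
n=23: can move to 20, which is L ⇒ W
n=24: moves to 23(W), 22(W), 21(W), 18(W); every one is W ⇒ L
The starting position 24 is L: whatever Ada does, the opponent receives a W position.

Ben wins.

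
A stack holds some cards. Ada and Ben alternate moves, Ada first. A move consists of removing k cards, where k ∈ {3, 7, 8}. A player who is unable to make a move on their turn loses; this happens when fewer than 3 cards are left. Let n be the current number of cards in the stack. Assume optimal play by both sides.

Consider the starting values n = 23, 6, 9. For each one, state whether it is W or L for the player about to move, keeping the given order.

Compute win/loss labels from the base case upward. A position with no move is L. Any other position is W if it can reach an L in one move, else L.
n=0: no move → L
n=1: no move → L
n=2: no move → L
n=3: can move to 0, which is L ⇒ W
n=4: can move to 1, which is L ⇒ W
n=5: can move to 2, which is L ⇒ W
n=6: the only move is to 3(W), a W ⇒ L
n=7: can move to 0, which is L ⇒ W
n=8: can move to 1, which is L ⇒ W
n=9: can move to 6, which is L ⇒ W
n=10: can move to 2, which is L ⇒ W
n=11: moves to 8(W), 4(W), 3(W); every one is W ⇒ L
n=12: moves to 9(W), 5(W), 4(W); every one is W ⇒ L
n=13: can move to 6, which is L ⇒ W
n=14: can move to 11, which is L ⇒ W
n=15: can move to 12, which is L ⇒ W
n=16: moves to 13(W), 9(W), 8(W); every one is W ⇒ L
n=17: moves to 14(W), 10(W), 9(W); every one is W ⇒ L
n=18: can move to 11, which is L ⇒ W
n=19: can move to 16, which is L ⇒ W
n=20: can move to 17, which is L ⇒ W
n=21: moves to 18(W), 14(W), 13(W); every one is W ⇒ L
n=22: moves to 19(W), 15(W), 14(W); every one is W ⇒ L
n=23: can move to 16, which is L ⇒ W

23: W, 6: L, 9: W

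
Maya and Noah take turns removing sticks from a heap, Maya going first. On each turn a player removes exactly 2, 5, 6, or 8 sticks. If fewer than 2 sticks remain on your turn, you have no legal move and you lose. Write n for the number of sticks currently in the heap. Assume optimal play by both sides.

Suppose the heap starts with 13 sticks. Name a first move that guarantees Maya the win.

Work bottom-up. With no move the player to move loses. Otherwise the position is W if at least one move leads to an L position for the opponent, and L if every move leads to a W.
n=0: no move → L
n=1: no move → L
n=2: W (go to 0, an L position)
n=3: W (go to 1, an L position)
n=4: L (sole option 2(W) is W)
n=5: W (go to 0, an L position)
n=6: W (go to 4, an L position)
n=7: W (go to 1, an L position)
n=8: W (go to 0, an L position)
n=9: W (go to 4, an L position)
n=10: W (go to 4, an L position)
n=11: L (options 9(W), 6(W), 5(W), 3(W) are all W)
n=12: W (go to 4, an L position)
n=13: W (go to 11, an L position)
From 13, the L positions reachable in one move are: 11.

Remove 2, leaving 11.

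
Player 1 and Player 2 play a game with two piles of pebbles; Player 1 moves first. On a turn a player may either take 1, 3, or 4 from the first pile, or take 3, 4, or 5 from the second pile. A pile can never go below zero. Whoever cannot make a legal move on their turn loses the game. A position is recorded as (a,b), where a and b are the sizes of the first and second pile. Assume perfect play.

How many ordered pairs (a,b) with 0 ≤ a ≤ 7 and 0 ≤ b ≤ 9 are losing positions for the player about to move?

Use the standard recursion: the mover loses at a terminal position; elsewhere, the mover wins exactly when some move hands the opponent an L position.
Every move lowers a or b (never raises either), so fill the grid row by row in increasing a, and left to right within a row: each cell's successors are then already labelled.
      b=0  b=1  b=2  b=3  b=4  b=5  b=6  b=7  b=8  b=9
a=0:    L    L    L    W    W    W    W    W    L    L
a=1:    W    W    W    L    L    L    W    W    W    W
a=2:    L    L    L    W    W    W    W    W    L    L
a=3:    W    W    W    L    L    L    W    W    W    W
a=4:    W    W    W    W    W    W    L    L    W    W
a=5:    W    W    W    W    W    W    W    W    W    W
a=6:    W    W    W    W    W    W    L    L    W    W
a=7:    L    L    L    W    W    W    W    W    L    L
Cells with no legal move (terminal, hence L): (0,0), (0,1), (0,2).
The remaining L cells, each justified by listing all of its moves:
(0,8): →(0,5)(W), (0,4)(W), (0,3)(W) — all W, so L
(0,9): →(0,6)(W), (0,5)(W), (0,4)(W) — all W, so L
(1,3): →(0,3)(W), (1,0)(W) — all W, so L
(1,4): →(0,4)(W), (1,1)(W), (1,0)(W) — all W, so L
(1,5): →(0,5)(W), (1,2)(W), (1,1)(W), (1,0)(W) — all W, so L
(2,0): →(1,0)(W) only, which is W, so L
(2,1): →(1,1)(W) only, which is W, so L
(2,2): →(1,2)(W) only, which is W, so L
(2,8): →(1,8)(W), (2,5)(W), (2,4)(W), (2,3)(W) — all W, so L
(2,9): →(1,9)(W), (2,6)(W), (2,5)(W), (2,4)(W) — all W, so L
(3,3): →(2,3)(W), (0,3)(W), (3,0)(W) — all W, so L
(3,4): →(2,4)(W), (0,4)(W), (3,1)(W), (3,0)(W) — all W, so L
(3,5): →(2,5)(W), (0,5)(W), (3,2)(W), (3,1)(W), (3,0)(W) — all W, so L
(4,6): →(3,6)(W), (1,6)(W), (0,6)(W), (4,3)(W), (4,2)(W), (4,1)(W) — all W, so L
(4,7): →(3,7)(W), (1,7)(W), (0,7)(W), (4,4)(W), (4,3)(W), (4,2)(W) — all W, so L
(6,6): →(5,6)(W), (3,6)(W), (2,6)(W), (6,3)(W), (6,2)(W), (6,1)(W) — all W, so L
(6,7): →(5,7)(W), (3,7)(W), (2,7)(W), (6,4)(W), (6,3)(W), (6,2)(W) — all W, so L
(7,0): →(6,0)(W), (4,0)(W), (3,0)(W) — all W, so L
(7,1): →(6,1)(W), (4,1)(W), (3,1)(W) — all W, so L
(7,2): →(6,2)(W), (4,2)(W), (3,2)(W) — all W, so L
(7,8): →(6,8)(W), (4,8)(W), (3,8)(W), (7,5)(W), (7,4)(W), (7,3)(W) — all W, so L
(7,9): →(6,9)(W), (4,9)(W), (3,9)(W), (7,6)(W), (7,5)(W), (7,4)(W) — all W, so L
Every other cell has at least one move into one of the L cells above, so it is W.
L cells per row: a=0: 5, a=1: 3, a=2: 5, a=3: 3, a=4: 2, a=5: 0, a=6: 2, a=7: 5; total 25.

25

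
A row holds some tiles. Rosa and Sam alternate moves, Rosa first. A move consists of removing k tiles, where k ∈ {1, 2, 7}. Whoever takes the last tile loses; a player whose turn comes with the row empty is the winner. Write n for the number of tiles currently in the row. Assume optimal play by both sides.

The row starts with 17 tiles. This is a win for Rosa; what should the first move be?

Compute win/loss labels from the base case upward. A position with no move is W. Any other position is W if it can reach an L in one move, else L.
n=0: no move; the opponent has just taken the last tile and therefore loses → W
n=1: L (sole option 0(W) is W)
n=2: W (go to 1, an L position)
n=3: W (go to 1, an L position)
n=4: L (options 3(W), 2(W) are all W)
n=5: W (go to 4, an L position)
n=6: W (go to 4, an L position)
n=7: L (options 6(W), 5(W), 0(W) are all W)
n=8: W (go to 7, an L position)
n=9: W (go to 7, an L position)
n=10: L (options 9(W), 8(W), 3(W) are all W)
n=11: W (go to 10, an L position)
n=12: W (go to 10, an L position)
n=13: L (options 12(W), 11(W), 6(W) are all W)
n=14: W (go to 13, an L position)
n=15: W (go to 13, an L position)
n=16: L (options 15(W), 14(W), 9(W) are all W)
n=17: W (go to 16, an L position)
From 17, the L positions reachable in one move are: 16, 10. Any move reaching one of these is winning.

Remove 1, leaving 16.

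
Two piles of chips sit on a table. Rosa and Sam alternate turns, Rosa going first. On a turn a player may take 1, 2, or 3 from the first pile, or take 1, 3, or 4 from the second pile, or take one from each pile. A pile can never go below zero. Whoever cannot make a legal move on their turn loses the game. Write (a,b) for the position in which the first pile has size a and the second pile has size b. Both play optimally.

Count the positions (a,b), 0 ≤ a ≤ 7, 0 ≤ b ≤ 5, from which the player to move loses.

Classify positions by backward induction: terminal positions (no move available) are L. From any other position, the mover wins iff some move reaches an L.
Every move lowers a or b (never raises either), so fill the grid row by row in increasing a, and left to right within a row: each cell's successors are then already labelled.
      b=0  b=1  b=2  b=3  b=4  b=5
a=0:    L    W    L    W    W    W
a=1:    W    W    W    W    L    W
a=2:    W    L    W    L    W    W
a=3:    W    W    W    W    W    L
a=4:    L    W    L    W    W    W
a=5:    W    W    W    W    L    W
a=6:    W    L    W    L    W    W
a=7:    W    W    W    W    W    L
Cells with no legal move (terminal, hence L): (0,0).
The remaining L cells, each justified by listing all of its moves:
(0,2): the only move is to (0,1)(W), a W ⇒ L
(1,4): moves to (0,4)(W), (1,3)(W), (1,1)(W), (1,0)(W), (0,3)(W); every one is W ⇒ L
(2,1): moves to (1,1)(W), (0,1)(W), (2,0)(W), (1,0)(W); every one is W ⇒ L
(2,3): moves to (1,3)(W), (0,3)(W), (2,2)(W), (2,0)(W), (1,2)(W); every one is W ⇒ L
(3,5): moves to (2,5)(W), (1,5)(W), (0,5)(W), (3,4)(W), (3,2)(W), (3,1)(W), (2,4)(W); every one is W ⇒ L
(4,0): moves to (3,0)(W), (2,0)(W), (1,0)(W); every one is W ⇒ L
(4,2): moves to (3,2)(W), (2,2)(W), (1,2)(W), (4,1)(W), (3,1)(W); every one is W ⇒ L
(5,4): moves to (4,4)(W), (3,4)(W), (2,4)(W), (5,3)(W), (5,1)(W), (5,0)(W), (4,3)(W); every one is W ⇒ L
(6,1): moves to (5,1)(W), (4,1)(W), (3,1)(W), (6,0)(W), (5,0)(W); every one is W ⇒ L
(6,3): moves to (5,3)(W), (4,3)(W), (3,3)(W), (6,2)(W), (6,0)(W), (5,2)(W); every one is W ⇒ L
(7,5): moves to (6,5)(W), (5,5)(W), (4,5)(W), (7,4)(W), (7,2)(W), (7,1)(W), (6,4)(W); every one is W ⇒ L
Every other cell has at least one move into one of the L cells above, so it is W.
L cells per row: a=0: 2, a=1: 1, a=2: 2, a=3: 1, a=4: 2, a=5: 1, a=6: 2, a=7: 1; total 12.

12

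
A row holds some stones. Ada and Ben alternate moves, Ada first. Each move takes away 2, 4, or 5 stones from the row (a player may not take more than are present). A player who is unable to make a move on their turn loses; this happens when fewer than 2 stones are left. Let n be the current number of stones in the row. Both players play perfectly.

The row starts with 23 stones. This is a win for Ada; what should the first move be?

Positions with no move are L. A position that does have a move is losing for the player to move precisely when every available move leads to a winning position for the opponent. Fill in the labels:
n=0: no move → L
n=1: no move → L
n=2: reaches L-position 0 → W
n=3: reaches L-position 1 → W
n=4: reaches L-position 0 → W
n=5: reaches L-position 1 → W
n=6: reaches L-position 1 → W
n=7: only reaches 5(W), 3(W), 2(W), all W → L
n=8: only reaches 6(W), 4(W), 3(W), all W → L
n=9: reaches L-position 7 → W
n=10: reaches L-position 8 → W
n=11: reaches L-position 7 → W
n=12: reaches L-position 8 → W
n=13: reaches L-position 8 → W
n=14: only reaches 12(W), 10(W), 9(W), all W → L
n=15: only reaches 13(W), 11(W), 10(W), all W → L
n=16: reaches L-position 14 → W
n=17: reaches L-position 15 → W
n=18: reaches L-position 14 → W
n=19: reaches L-position 15 → W
n=20: reaches L-position 15 → W
n=21: only reaches 19(W), 17(W), 16(W), all W → L
n=22: only reaches 20(W), 18(W), 17(W), all W → L
n=23: reaches L-position 21 → W
From 23, the L positions reachable in one move are: 21.

Remove 2, leaving 21.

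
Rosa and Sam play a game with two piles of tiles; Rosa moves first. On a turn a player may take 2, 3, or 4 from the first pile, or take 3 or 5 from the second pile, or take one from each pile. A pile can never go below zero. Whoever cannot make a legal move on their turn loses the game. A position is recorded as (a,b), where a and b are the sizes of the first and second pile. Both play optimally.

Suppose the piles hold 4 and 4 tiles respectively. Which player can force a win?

Rosa wins.

Work bottom-up. With no move the player to move loses. Otherwise the position is W if at least one move leads to an L position for the opponent, and L if every move leads to a W.
No move ever increases a pile, so every position that can arise here has a ≤ 4 and b ≤ 4; it is enough to label the cells with 0 ≤ a ≤ 4 and 0 ≤ b ≤ 4.
Every move lowers a or b (never raises either), so fill the grid row by row in increasing a, and left to right within a row: each cell's successors are then already labelled.
      b=0  b=1  b=2  b=3  b=4
a=0:    L    L    L    W    W
a=1:    L    W    W    W    L
a=2:    W    W    W    L    L
a=3:    W    W    W    L    W
a=4:    W    W    W    W    W
Cells with no legal move (terminal, hence L): (0,0), (0,1), (0,2), (1,0).
The remaining L cells, each justified by listing all of its moves:
(1,4): L (options (1,1)(W), (0,3)(W) are all W)
(2,3): L (options (0,3)(W), (2,0)(W), (1,2)(W) are all W)
(2,4): L (options (0,4)(W), (2,1)(W), (1,3)(W) are all W)
(3,3): L (options (1,3)(W), (0,3)(W), (3,0)(W), (2,2)(W) are all W)
Every other cell has at least one move into one of the L cells above, so it is W.
From (4,4) Rosa can move to (2,4), reaching an L position.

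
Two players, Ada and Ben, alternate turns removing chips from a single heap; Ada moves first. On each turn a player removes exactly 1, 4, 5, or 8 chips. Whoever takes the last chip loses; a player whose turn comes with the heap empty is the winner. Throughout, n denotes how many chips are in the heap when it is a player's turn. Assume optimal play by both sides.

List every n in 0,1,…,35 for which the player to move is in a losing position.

Classify positions by backward induction: terminal positions (no move available) are W. From any other position, the mover wins iff some move reaches an L.
n=0: no move; the opponent has just taken the last chip and therefore loses → W
n=1: →0(W) only, which is W, so L
n=2: →1(L), so W
n=3: →2(W) only, which is W, so L
n=4: →3(L), so W
n=5: →1(L), so W
n=6: →1(L), so W
n=7: →3(L), so W
n=8: →3(L), so W
n=9: →1(L), so W
n=10: →9(W), 6(W), 5(W), 2(W) — all W, so L
n=11: →10(L), so W
n=12: →11(W), 8(W), 7(W), 4(W) — all W, so L
n=13: →12(L), so W
n=14: →10(L), so W
n=15: →10(L), so W
n=16: →12(L), so W
n=17: →12(L), so W
n=18: →10(L), so W
n=19: →18(W), 15(W), 14(W), 11(W) — all W, so L
n=20: →19(L), so W
n=21: →20(W), 17(W), 16(W), 13(W) — all W, so L
n=22: →21(L), so W
n=23: →19(L), so W
n=24: →19(L), so W
n=25: →21(L), so W
n=26: →21(L), so W
n=27: →19(L), so W
n=28: →27(W), 24(W), 23(W), 20(W) — all W, so L
n=29: →28(L), so W
n=30: →29(W), 26(W), 25(W), 22(W) — all W, so L
n=31: →30(L), so W
n=32: →28(L), so W
n=33: →28(L), so W
n=34: →30(L), so W
n=35: →30(L), so W
Reading off the rows marked L gives the requested list; there are 8 such values of n.

1, 3, 10, 12, 19, 21, 28, 30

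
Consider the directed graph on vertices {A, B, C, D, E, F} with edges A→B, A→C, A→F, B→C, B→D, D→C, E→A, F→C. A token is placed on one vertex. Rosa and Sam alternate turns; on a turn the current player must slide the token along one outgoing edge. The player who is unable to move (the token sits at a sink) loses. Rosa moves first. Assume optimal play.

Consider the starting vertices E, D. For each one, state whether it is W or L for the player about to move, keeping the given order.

E: L, D: W

Classify positions by backward induction: terminal positions (no move available) are L. From any other position, the mover wins iff some move reaches an L.
Every edge goes from a vertex to one that appears earlier in the order C, D, B, F, A, E, so processing vertices in that order labels each vertex after all of its successors.
C: no outgoing edge → L
D: W (go to C, an L position)
B: W (go to C, an L position)
F: W (go to C, an L position)
A: W (go to C, an L position)
E: L (sole option A(W) is W)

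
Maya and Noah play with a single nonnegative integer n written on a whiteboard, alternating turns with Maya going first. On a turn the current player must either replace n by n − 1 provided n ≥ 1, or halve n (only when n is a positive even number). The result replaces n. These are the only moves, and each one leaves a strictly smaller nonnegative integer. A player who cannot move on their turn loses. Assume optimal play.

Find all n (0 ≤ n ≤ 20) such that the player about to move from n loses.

Work bottom-up. With no move the player to move loses. Otherwise the position is W if at least one move leads to an L position for the opponent, and L if every move leads to a W.
n=0: no move → L
n=1: W (go to 0, an L position)
n=2: L (sole option 1(W) is W)
n=3: W (go to 2, an L position)
n=4: W (go to 2, an L position)
n=5: L (sole option 4(W) is W)
n=6: W (go to 5, an L position)
n=7: L (sole option 6(W) is W)
n=8: W (go to 7, an L position)
n=9: L (sole option 8(W) is W)
n=10: W (go to 5, an L position)
n=11: L (sole option 10(W) is W)
n=12: W (go to 11, an L position)
n=13: L (sole option 12(W) is W)
n=14: W (go to 7, an L position)
n=15: L (sole option 14(W) is W)
n=16: W (go to 15, an L position)
n=17: L (sole option 16(W) is W)
n=18: W (go to 9, an L position)
n=19: L (sole option 18(W) is W)
n=20: W (go to 19, an L position)
The losing starting values of n are exactly the entries labelled L in this table (10 of them).

0, 2, 5, 7, 9, 11, 13, 15, 17, 19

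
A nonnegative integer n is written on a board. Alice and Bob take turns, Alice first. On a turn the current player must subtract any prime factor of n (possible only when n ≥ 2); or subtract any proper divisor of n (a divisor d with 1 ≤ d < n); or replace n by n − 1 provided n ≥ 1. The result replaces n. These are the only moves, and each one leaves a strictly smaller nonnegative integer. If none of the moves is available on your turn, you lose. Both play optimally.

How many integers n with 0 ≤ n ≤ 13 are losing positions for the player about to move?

Build the W/L table. Terminal = L. A non-terminal position is W if it has a move to some L; otherwise it is L.
n=0: no move → L
n=1: reaches L-position 0 → W
n=2: reaches L-position 0 → W
n=3: reaches L-position 0 → W
n=4: only reaches 2(W), 3(W), all W → L
n=5: reaches L-position 0 → W
n=6: reaches L-position 4 → W
n=7: reaches L-position 0 → W
n=8: reaches L-position 4 → W
n=9: only reaches 6(W), 8(W), all W → L
n=10: reaches L-position 9 → W
n=11: reaches L-position 0 → W
n=12: reaches L-position 9 → W
n=13: reaches L-position 0 → W
L entries with 0 ≤ n ≤ 13: n = 0, 4, 9; that makes 3.

3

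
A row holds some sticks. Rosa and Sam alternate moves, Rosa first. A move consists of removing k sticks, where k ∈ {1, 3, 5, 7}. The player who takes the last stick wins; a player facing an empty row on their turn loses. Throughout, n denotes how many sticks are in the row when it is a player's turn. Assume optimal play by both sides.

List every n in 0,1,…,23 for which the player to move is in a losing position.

Use the standard recursion: the mover loses at a terminal position; elsewhere, the mover wins exactly when some move hands the opponent an L position.
n=0: no move → L
n=1: →0(L), so W
n=2: →1(W) only, which is W, so L
n=3: →2(L), so W
n=4: →3(W), 1(W) — all W, so L
n=5: →4(L), so W
n=6: →5(W), 3(W), 1(W) — all W, so L
n=7: →6(L), so W
n=8: →7(W), 5(W), 3(W), 1(W) — all W, so L
n=9: →8(L), so W
n=10: →9(W), 7(W), 5(W), 3(W) — all W, so L
n=11: →10(L), so W
n=12: →11(W), 9(W), 7(W), 5(W) — all W, so L
n=13: →12(L), so W
n=14: →13(W), 11(W), 9(W), 7(W) — all W, so L
n=15: →14(L), so W
n=16: →15(W), 13(W), 11(W), 9(W) — all W, so L
n=17: →16(L), so W
n=18: →17(W), 15(W), 13(W), 11(W) — all W, so L
n=19: →18(L), so W
n=20: →19(W), 17(W), 15(W), 13(W) — all W, so L
n=21: →20(L), so W
n=22: →21(W), 19(W), 17(W), 15(W) — all W, so L
n=23: →22(L), so W
The losing starting values of n are exactly the entries labelled L in this table (12 of them).

0, 2, 4, 6, 8, 10, 12, 14, 16, 18, 20, 22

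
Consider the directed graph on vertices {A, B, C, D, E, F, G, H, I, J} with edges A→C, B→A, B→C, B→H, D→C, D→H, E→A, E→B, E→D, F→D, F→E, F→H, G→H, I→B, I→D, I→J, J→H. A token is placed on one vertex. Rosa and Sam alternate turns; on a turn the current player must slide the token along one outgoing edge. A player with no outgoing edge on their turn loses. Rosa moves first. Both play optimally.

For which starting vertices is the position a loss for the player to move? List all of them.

Work bottom-up. With no move the player to move loses. Otherwise the position is W if at least one move leads to an L position for the opponent, and L if every move leads to a W.
Every edge goes from a vertex to one that appears earlier in the order C, H, D, A, B, G, J, I, E, F, so processing vertices in that order labels each vertex after all of its successors.
C: no outgoing edge → L
H: no outgoing edge → L
D: →H(L), so W
A: →C(L), so W
B: →H(L), so W
G: →H(L), so W
J: →H(L), so W
I: →J(W), B(W), D(W) — all W, so L
E: →B(W), A(W), D(W) — all W, so L
F: →E(L), so W
Reading off the rows marked L gives the requested list; there are 4 such vertices.

C, E, H, I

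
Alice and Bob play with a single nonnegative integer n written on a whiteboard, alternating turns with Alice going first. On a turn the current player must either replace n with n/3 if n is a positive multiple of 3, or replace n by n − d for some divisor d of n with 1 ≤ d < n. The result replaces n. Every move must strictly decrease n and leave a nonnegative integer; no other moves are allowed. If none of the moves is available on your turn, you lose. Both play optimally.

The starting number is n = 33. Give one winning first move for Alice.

Move to 11.

Work bottom-up. With no move the player to move loses. Otherwise the position is W if at least one move leads to an L position for the opponent, and L if every move leads to a W.
n=0: no move → L
n=1: no move → L
n=2: W (go to 1, an L position)
n=3: W (go to 1, an L position)
n=4: L (options 2(W), 3(W) are all W)
n=5: W (go to 4, an L position)
n=6: W (go to 4, an L position)
n=7: L (sole option 6(W) is W)
n=8: W (go to 4, an L position)
n=9: L (options 3(W), 6(W), 8(W) are all W)
n=10: W (go to 9, an L position)
n=11: L (sole option 10(W) is W)
n=12: W (go to 4, an L position)
n=13: L (sole option 12(W) is W)
n=14: W (go to 7, an L position)
n=15: L (options 5(W), 10(W), 12(W), 14(W) are all W)
n=16: W (go to 15, an L position)
n=17: L (sole option 16(W) is W)
n=18: W (go to 9, an L position)
n=19: L (sole option 18(W) is W)
n=20: W (go to 15, an L position)
n=21: W (go to 7, an L position)
n=22: W (go to 11, an L position)
n=23: L (sole option 22(W) is W)
n=24: W (go to 23, an L position)
n=25: L (options 20(W), 24(W) are all W)
n=26: W (go to 13, an L position)
n=27: W (go to 9, an L position)
n=28: L (options 14(W), 21(W), 24(W), 26(W), 27(W) are all W)
n=29: W (go to 28, an L position)
n=30: W (go to 15, an L position)
n=31: L (sole option 30(W) is W)
n=32: W (go to 28, an L position)
n=33: W (go to 11, an L position)
From 33, the L positions reachable in one move are: 11.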